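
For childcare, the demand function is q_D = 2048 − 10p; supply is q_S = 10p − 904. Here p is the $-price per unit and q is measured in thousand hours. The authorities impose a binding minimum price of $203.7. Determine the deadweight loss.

In inverse form: demand p = 204.8 − 0.1q, supply p = 90.4 + 0.1q.
Competitive equilibrium: 204.8 − 0.1q = 90.4 + 0.1q → q* = 572, p* = 147.6.
At the floor p = 203.7, quantity demanded = (204.8 − 203.7)/0.1 = 11.
Sellers' marginal cost at q' = 11: 90.4 + 0.1·11 = 91.5.
Δq = 572 − 11 = 561; wedge = 203.7 − 91.5 = 112.2.
Welfare loss = ½ × 561 × 112.2 = $31472.10 thousand.

$31472.10 thousand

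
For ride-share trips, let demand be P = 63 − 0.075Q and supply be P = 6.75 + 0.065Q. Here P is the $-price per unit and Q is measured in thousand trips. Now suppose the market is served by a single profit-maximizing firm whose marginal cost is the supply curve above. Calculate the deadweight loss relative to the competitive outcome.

$1375.09 thousand

Competitive equilibrium: 63 − 0.075Q = 6.75 + 0.065Q → Q* = 401.785714, P* = 32.866071.
Marginal revenue: MR = 63 − 0.15Q. Set MR = MC: 63 − 0.15Q = 6.75 + 0.065Q → Q_m = 261.627907.
Price P_m = 63 − 0.075·261.627907 = 43.377907; MC(Q_m) = 6.75 + 0.065·261.627907 = 23.755814.
Competitive Q* = 401.785714, so ΔQ = 140.157807; wedge = 43.377907 − 23.755814 = 19.622093.
The triangle = ½ × 140.157807 × 19.622093 = $1375.09 thousand.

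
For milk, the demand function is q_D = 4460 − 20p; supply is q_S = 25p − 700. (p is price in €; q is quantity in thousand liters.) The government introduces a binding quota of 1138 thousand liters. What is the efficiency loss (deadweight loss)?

In inverse form: demand p = 223 − 0.05q, supply p = 28 + 0.04q.
Competitive equilibrium: 223 − 0.05q = 28 + 0.04q → q* = 2166.6667, p* = 114.6667.
At q = 1138: demand price = 223 − 0.05·1138 = 166.1; supply price = 28 + 0.04·1138 = 73.52.
Δq = 2166.6667 − 1138 = 1028.6667; wedge = 166.1 − 73.52 = 92.58.
Welfare loss = ½ × 1028.6667 × 92.58 = €47616.98 thousand.

€47616.98 thousand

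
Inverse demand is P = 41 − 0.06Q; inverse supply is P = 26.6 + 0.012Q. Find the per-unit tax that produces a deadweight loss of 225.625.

5.7

Competitive equilibrium: 41 − 0.06Q = 26.6 + 0.012Q → Q* = 200, P* = 29.
A tax t gives ΔQ = t/0.072 and wedge t, so DWL = t²/0.144.
t²/0.144 = 225.625 → t² = 32.49 → t = 5.7.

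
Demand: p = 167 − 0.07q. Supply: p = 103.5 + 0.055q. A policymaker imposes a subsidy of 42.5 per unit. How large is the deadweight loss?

Competitive equilibrium: 167 − 0.07q = 103.5 + 0.055q → q* = 508, p* = 131.44.
The subsidy lowers effective supply by 42.5: p = 61 + 0.055q.
New quantity: 167 − 0.07q = 61 + 0.055q → q' = 848.
Overproduction Δq = 848 − 508 = 340; wedge = subsidy = 42.5.
The triangle = ½ × 340 × 42.5 = 7225.

7225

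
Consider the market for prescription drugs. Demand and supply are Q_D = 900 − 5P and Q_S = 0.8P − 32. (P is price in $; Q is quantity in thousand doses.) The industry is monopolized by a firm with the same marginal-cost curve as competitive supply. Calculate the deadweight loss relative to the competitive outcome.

$99.30 thousand

In inverse form: demand P = 180 − 0.2Q, supply P = 40 + 1.25Q.
Competitive equilibrium: 180 − 0.2Q = 40 + 1.25Q → Q* = 96.5517, P* = 160.6897.
Marginal revenue: MR = 180 − 0.4Q. Set MR = MC: 180 − 0.4Q = 40 + 1.25Q → Q_m = 84.8485.
Price P_m = 180 − 0.2·84.8485 = 163.0303; MC(Q_m) = 40 + 1.25·84.8485 = 146.0606.
Competitive Q* = 96.5517, so ΔQ = 11.7032; wedge = 163.0303 − 146.0606 = 16.9697.
The triangle = ½ × 11.7032 × 16.9697 = $99.30 thousand.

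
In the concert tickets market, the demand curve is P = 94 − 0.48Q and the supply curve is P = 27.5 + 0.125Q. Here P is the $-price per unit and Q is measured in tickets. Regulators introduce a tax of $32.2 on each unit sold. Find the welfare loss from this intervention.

Competitive equilibrium: 94 − 0.48Q = 27.5 + 0.125Q → Q* = 109.9174, P* = 41.2397.
With the tax, the buyer price exceeds the seller price by 32.2: (94 − 0.48Q) − (27.5 + 0.125Q) = 32.2 → Q' = 56.6942.
ΔQ = 109.9174 − 56.6942 = 53.2232; the wedge equals the tax, 32.2.
Deadweight loss = ½ × 53.2232 × 32.2 = $856.89.

$856.89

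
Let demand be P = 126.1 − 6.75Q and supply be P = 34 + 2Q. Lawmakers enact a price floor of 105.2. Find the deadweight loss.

Competitive equilibrium: 126.1 − 6.75Q = 34 + 2Q → Q* = 10.5257, P* = 55.0514.
At the floor P = 105.2, quantity demanded = (126.1 − 105.2)/6.75 = 3.0963.
Sellers' marginal cost at Q' = 3.0963: 34 + 2·3.0963 = 40.1926.
ΔQ = 10.5257 − 3.0963 = 7.4294; wedge = 105.2 − 40.1926 = 65.0074.
Deadweight loss = ½ × 7.4294 × 65.0074 = 241.48.

241.48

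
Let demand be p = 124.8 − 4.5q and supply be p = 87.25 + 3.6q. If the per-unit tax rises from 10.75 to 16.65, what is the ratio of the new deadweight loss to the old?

2.399

Competitive equilibrium: 124.8 − 4.5q = 87.25 + 3.6q → q* = 4.6358, p* = 103.9389.
For a per-unit tax t: Δq = t/8.1, so DWL = ½·t·(t/8.1) = t²/16.2.
At t = 10.75: DWL = 7.133. At t = 16.65: DWL = 17.1125.
Ratio = (16.65/10.75)² = 2.399.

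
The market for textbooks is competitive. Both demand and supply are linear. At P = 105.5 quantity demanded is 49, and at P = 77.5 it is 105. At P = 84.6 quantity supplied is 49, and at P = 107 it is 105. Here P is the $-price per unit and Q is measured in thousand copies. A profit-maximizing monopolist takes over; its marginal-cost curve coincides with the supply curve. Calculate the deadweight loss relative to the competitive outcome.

$299.39 thousand

Demand slope = (77.5 − 105.5)/(105 − 49) = −0.5, so P = 130 − 0.5Q.
Supply slope = (107 − 84.6)/(105 − 49) = 0.4, so P = 65 + 0.4Q.
Competitive equilibrium: 130 − 0.5Q = 65 + 0.4Q → Q* = 72.2222, P* = 93.8889.
Marginal revenue: MR = 130 − Q. Set MR = MC: 130 − Q = 65 + 0.4Q → Q_m = 46.4286.
Price P_m = 130 − 0.5·46.4286 = 106.7857; MC(Q_m) = 65 + 0.4·46.4286 = 83.5714.
Competitive Q* = 72.2222, so ΔQ = 25.7936; wedge = 106.7857 − 83.5714 = 23.2143.
Deadweight loss = ½ × 25.7936 × 23.2143 = $299.39 thousand.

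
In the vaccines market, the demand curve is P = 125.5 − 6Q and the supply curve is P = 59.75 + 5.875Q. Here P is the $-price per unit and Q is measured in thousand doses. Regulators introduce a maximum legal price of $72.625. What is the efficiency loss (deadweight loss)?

$66.45 thousand

Competitive equilibrium: 125.5 − 6Q = 59.75 + 5.875Q → Q* = 5.5368, P* = 92.2789.
At the ceiling P = 72.625, quantity supplied = (72.625 − 59.75)/5.875 = 2.1915.
Willingness to pay at Q' = 2.1915: 125.5 − 6·2.1915 = 112.351.
ΔQ = 5.5368 − 2.1915 = 3.3453; wedge = 112.351 − 72.625 = 39.726.
The triangle = ½ × 3.3453 × 39.726 = $66.45 thousand.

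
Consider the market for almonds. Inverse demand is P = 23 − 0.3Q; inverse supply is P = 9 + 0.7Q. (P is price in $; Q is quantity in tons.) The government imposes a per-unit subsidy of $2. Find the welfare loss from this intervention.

Competitive equilibrium: 23 − 0.3Q = 9 + 0.7Q → Q* = 14, P* = 18.8.
The subsidy lowers effective supply by 2: P = 7 + 0.7Q.
New quantity: 23 − 0.3Q = 7 + 0.7Q → Q' = 16.
Overproduction ΔQ = 16 − 14 = 2; wedge = subsidy = 2.
Welfare loss = ½ × 2 × 2 = $2.

$2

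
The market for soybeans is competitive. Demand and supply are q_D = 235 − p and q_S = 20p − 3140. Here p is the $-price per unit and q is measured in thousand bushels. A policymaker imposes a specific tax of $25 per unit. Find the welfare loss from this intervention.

In inverse form: demand p = 235 − q, supply p = 157 + 0.05q.
Competitive equilibrium: 235 − q = 157 + 0.05q → q* = 74.2857, p* = 160.7143.
With the tax, the buyer price exceeds the seller price by 25: (235 − q) − (157 + 0.05q) = 25 → q' = 50.4762.
Δq = 74.2857 − 50.4762 = 23.8095; the wedge equals the tax, 25.
Deadweight loss = ½ × 23.8095 × 25 = $297.62 thousand.

$297.62 thousand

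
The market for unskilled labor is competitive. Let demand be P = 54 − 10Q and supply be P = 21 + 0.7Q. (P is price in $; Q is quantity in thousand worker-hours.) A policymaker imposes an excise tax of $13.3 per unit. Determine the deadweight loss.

$8.27 thousand

Competitive equilibrium: 54 − 10Q = 21 + 0.7Q → Q* = 3.0841, P* = 23.1589.
With the tax, the buyer price exceeds the seller price by 13.3: (54 − 10Q) − (21 + 0.7Q) = 13.3 → Q' = 1.8411.
ΔQ = 3.0841 − 1.8411 = 1.243; the wedge equals the tax, 13.3.
The triangle = ½ × 1.243 × 13.3 = $8.27 thousand.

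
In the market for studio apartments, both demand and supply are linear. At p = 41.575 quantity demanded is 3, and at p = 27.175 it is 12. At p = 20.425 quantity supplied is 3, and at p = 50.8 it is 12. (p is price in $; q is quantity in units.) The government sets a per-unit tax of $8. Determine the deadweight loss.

$6.43

Demand slope = (27.175 − 41.575)/(12 − 3) = −1.6, so p = 46.375 − 1.6q.
Supply slope = (50.8 − 20.425)/(12 − 3) = 3.375, so p = 10.3 + 3.375q.
Competitive equilibrium: 46.375 − 1.6q = 10.3 + 3.375q → q* = 7.2513, p* = 34.773.
With the tax, the buyer price exceeds the seller price by 8: (46.375 − 1.6q) − (10.3 + 3.375q) = 8 → q' = 5.6432.
Δq = 7.2513 − 5.6432 = 1.6081; the wedge equals the tax, 8.
Deadweight loss = ½ × 1.6081 × 8 = $6.43.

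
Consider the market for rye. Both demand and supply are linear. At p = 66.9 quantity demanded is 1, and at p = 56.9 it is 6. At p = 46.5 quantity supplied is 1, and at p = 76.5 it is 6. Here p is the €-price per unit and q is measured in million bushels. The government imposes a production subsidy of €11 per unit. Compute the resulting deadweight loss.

€7.56 million

Demand slope = (56.9 − 66.9)/(6 − 1) = −2, so p = 68.9 − 2q.
Supply slope = (76.5 − 46.5)/(6 − 1) = 6, so p = 40.5 + 6q.
Competitive equilibrium: 68.9 − 2q = 40.5 + 6q → q* = 3.55, p* = 61.8.
The subsidy lowers effective supply by 11: p = 29.5 + 6q.
New quantity: 68.9 − 2q = 29.5 + 6q → q' = 4.925.
Overproduction Δq = 4.925 − 3.55 = 1.375; wedge = subsidy = 11.
DWL = ½ × 1.375 × 11 = €7.56 million.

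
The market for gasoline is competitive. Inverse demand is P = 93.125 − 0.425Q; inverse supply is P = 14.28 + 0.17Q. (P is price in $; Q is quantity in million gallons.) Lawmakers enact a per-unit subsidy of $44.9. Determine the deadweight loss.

Competitive equilibrium: 93.125 − 0.425Q = 14.28 + 0.17Q → Q* = 132.5126, P* = 36.8071.
The subsidy lowers effective supply by 44.9: P = 0.17Q − 30.62.
New quantity: 93.125 − 0.425Q = 0.17Q − 30.62 → Q' = 207.9748.
Overproduction ΔQ = 207.9748 − 132.5126 = 75.4622; wedge = subsidy = 44.9.
Welfare loss = ½ × 75.4622 × 44.9 = $1694.13 million.

$1694.13 million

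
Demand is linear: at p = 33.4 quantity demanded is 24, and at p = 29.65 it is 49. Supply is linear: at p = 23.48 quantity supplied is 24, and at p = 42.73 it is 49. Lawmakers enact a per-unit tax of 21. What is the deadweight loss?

239.67

Demand slope = (29.65 − 33.4)/(49 − 24) = −0.15, so p = 37 − 0.15q.
Supply slope = (42.73 − 23.48)/(49 − 24) = 0.77, so p = 5 + 0.77q.
Competitive equilibrium: 37 − 0.15q = 5 + 0.77q → q* = 34.7826, p* = 31.7826.
With the tax, the buyer price exceeds the seller price by 21: (37 − 0.15q) − (5 + 0.77q) = 21 → q' = 11.9565.
Δq = 34.7826 − 11.9565 = 22.8261; the wedge equals the tax, 21.
DWL = ½ × 22.8261 × 21 = 239.67.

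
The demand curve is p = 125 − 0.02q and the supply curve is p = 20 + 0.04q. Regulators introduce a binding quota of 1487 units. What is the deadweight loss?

2075.07

Competitive equilibrium: 125 − 0.02q = 20 + 0.04q → q* = 1750, p* = 90.
At q = 1487: demand price = 125 − 0.02·1487 = 95.26; supply price = 20 + 0.04·1487 = 79.48.
Δq = 1750 − 1487 = 263; wedge = 95.26 − 79.48 = 15.78.
Welfare loss = ½ × 263 × 15.78 = 2075.07.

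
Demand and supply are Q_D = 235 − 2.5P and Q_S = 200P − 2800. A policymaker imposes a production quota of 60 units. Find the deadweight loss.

In inverse form: demand P = 94 − 0.4Q, supply P = 14 + 0.005Q.
Competitive equilibrium: 94 − 0.4Q = 14 + 0.005Q → Q* = 197.53086, P* = 14.98765.
At Q = 60: demand price = 94 − 0.4·60 = 70; supply price = 14 + 0.005·60 = 14.3.
ΔQ = 197.53086 − 60 = 137.53086; wedge = 70 − 14.3 = 55.7.
Deadweight loss = ½ × 137.53086 × 55.7 = 3830.23.

3830.23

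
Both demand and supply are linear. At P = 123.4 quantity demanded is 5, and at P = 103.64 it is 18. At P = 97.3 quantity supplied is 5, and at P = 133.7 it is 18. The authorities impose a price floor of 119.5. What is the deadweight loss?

Demand slope = (103.64 − 123.4)/(18 − 5) = −1.52, so P = 131 − 1.52Q.
Supply slope = (133.7 − 97.3)/(18 − 5) = 2.8, so P = 83.3 + 2.8Q.
Competitive equilibrium: 131 − 1.52Q = 83.3 + 2.8Q → Q* = 11.0417, P* = 114.2167.
At the floor P = 119.5, quantity demanded = (131 − 119.5)/1.52 = 7.5658.
Sellers' marginal cost at Q' = 7.5658: 83.3 + 2.8·7.5658 = 104.4842.
ΔQ = 11.0417 − 7.5658 = 3.4759; wedge = 119.5 − 104.4842 = 15.0158.
Welfare loss = ½ × 3.4759 × 15.0158 = 26.10.

26.10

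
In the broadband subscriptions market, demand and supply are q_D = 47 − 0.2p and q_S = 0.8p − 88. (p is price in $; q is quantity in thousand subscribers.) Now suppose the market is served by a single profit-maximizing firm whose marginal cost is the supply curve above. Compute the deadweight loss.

$246.91 thousand

In inverse form: demand p = 235 − 5q, supply p = 110 + 1.25q.
Competitive equilibrium: 235 − 5q = 110 + 1.25q → q* = 20, p* = 135.
Marginal revenue: MR = 235 − 10q. Set MR = MC: 235 − 10q = 110 + 1.25q → q_m = 11.1111.
Price p_m = 235 − 5·11.1111 = 179.4445; MC(q_m) = 110 + 1.25·11.1111 = 123.8889.
Competitive q* = 20, so Δq = 8.8889; wedge = 179.4445 − 123.8889 = 55.5556.
DWL = ½ × 8.8889 × 55.5556 = $246.91 thousand.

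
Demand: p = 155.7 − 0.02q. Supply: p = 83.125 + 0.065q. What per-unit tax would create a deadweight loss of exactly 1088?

Competitive equilibrium: 155.7 − 0.02q = 83.125 + 0.065q → q* = 853.8235, p* = 138.6235.
A tax t gives Δq = t/0.085 and wedge t, so DWL = t²/0.17.
t²/0.17 = 1088 → t² = 184.96 → t = 13.6.

13.6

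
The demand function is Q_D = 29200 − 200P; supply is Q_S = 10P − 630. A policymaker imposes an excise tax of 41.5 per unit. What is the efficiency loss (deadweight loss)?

8201.19

In inverse form: demand P = 146 − 0.005Q, supply P = 63 + 0.1Q.
Competitive equilibrium: 146 − 0.005Q = 63 + 0.1Q → Q* = 790.4762, P* = 142.0476.
With the tax, the buyer price exceeds the seller price by 41.5: (146 − 0.005Q) − (63 + 0.1Q) = 41.5 → Q' = 395.2381.
ΔQ = 790.4762 − 395.2381 = 395.2381; the wedge equals the tax, 41.5.
Welfare loss = ½ × 395.2381 × 41.5 = 8201.19.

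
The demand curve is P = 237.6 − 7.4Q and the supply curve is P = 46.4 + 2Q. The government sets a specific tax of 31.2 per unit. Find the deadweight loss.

Competitive equilibrium: 237.6 − 7.4Q = 46.4 + 2Q → Q* = 20.3404, P* = 87.0809.
With the tax, the buyer price exceeds the seller price by 31.2: (237.6 − 7.4Q) − (46.4 + 2Q) = 31.2 → Q' = 17.0213.
ΔQ = 20.3404 − 17.0213 = 3.3191; the wedge equals the tax, 31.2.
Welfare loss = ½ × 3.3191 × 31.2 = 51.78.

51.78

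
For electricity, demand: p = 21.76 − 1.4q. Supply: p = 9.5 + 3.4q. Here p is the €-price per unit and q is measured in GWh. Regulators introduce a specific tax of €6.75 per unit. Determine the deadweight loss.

€4.75

Competitive equilibrium: 21.76 − 1.4q = 9.5 + 3.4q → q* = 2.5542, p* = 18.1842.
With the tax, the buyer price exceeds the seller price by 6.75: (21.76 − 1.4q) − (9.5 + 3.4q) = 6.75 → q' = 1.1479.
Δq = 2.5542 − 1.1479 = 1.4063; the wedge equals the tax, 6.75.
Welfare loss = ½ × 1.4063 × 6.75 = €4.75.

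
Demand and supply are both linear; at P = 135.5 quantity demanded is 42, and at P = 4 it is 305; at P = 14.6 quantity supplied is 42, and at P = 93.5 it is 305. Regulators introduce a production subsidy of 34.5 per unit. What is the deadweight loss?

Demand slope = (4 − 135.5)/(305 − 42) = −0.5, so P = 156.5 − 0.5Q.
Supply slope = (93.5 − 14.6)/(305 − 42) = 0.3, so P = 2 + 0.3Q.
Competitive equilibrium: 156.5 − 0.5Q = 2 + 0.3Q → Q* = 193.125, P* = 59.9375.
The subsidy lowers effective supply by 34.5: P = 0.3Q − 32.5.
New quantity: 156.5 − 0.5Q = 0.3Q − 32.5 → Q' = 236.25.
Overproduction ΔQ = 236.25 − 193.125 = 43.125; wedge = subsidy = 34.5.
DWL = ½ × 43.125 × 34.5 = 743.91.

743.91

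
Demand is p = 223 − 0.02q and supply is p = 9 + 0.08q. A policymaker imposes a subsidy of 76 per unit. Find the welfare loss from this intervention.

Competitive equilibrium: 223 − 0.02q = 9 + 0.08q → q* = 2140, p* = 180.2.
The subsidy lowers effective supply by 76: p = 0.08q − 67.
New quantity: 223 − 0.02q = 0.08q − 67 → q' = 2900.
Overproduction Δq = 2900 − 2140 = 760; wedge = subsidy = 76.
Welfare loss = ½ × 760 × 76 = 28880.

28880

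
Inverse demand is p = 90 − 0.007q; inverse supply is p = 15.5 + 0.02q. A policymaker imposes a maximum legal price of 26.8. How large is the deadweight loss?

Competitive equilibrium: 90 − 0.007q = 15.5 + 0.02q → q* = 2759.25926, p* = 70.68519.
At the ceiling p = 26.8, quantity supplied = (26.8 − 15.5)/0.02 = 565.
Willingness to pay at q' = 565: 90 − 0.007·565 = 86.045.
Δq = 2759.25926 − 565 = 2194.25926; wedge = 86.045 − 26.8 = 59.245.
The triangle = ½ × 2194.25926 × 59.245 = 64999.44.

64999.44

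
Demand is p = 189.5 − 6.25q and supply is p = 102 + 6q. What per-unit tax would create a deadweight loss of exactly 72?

Competitive equilibrium: 189.5 − 6.25q = 102 + 6q → q* = 7.1429, p* = 144.8571.
A tax t gives Δq = t/12.25 and wedge t, so DWL = t²/24.5.
t²/24.5 = 72 → t² = 1764 → t = 42.

42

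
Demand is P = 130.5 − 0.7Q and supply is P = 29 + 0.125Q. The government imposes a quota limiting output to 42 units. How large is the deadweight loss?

2708.44

Competitive equilibrium: 130.5 − 0.7Q = 29 + 0.125Q → Q* = 123.0303, P* = 44.3788.
At Q = 42: demand price = 130.5 − 0.7·42 = 101.1; supply price = 29 + 0.125·42 = 34.25.
ΔQ = 123.0303 − 42 = 81.0303; wedge = 101.1 − 34.25 = 66.85.
DWL = ½ × 81.0303 × 66.85 = 2708.44.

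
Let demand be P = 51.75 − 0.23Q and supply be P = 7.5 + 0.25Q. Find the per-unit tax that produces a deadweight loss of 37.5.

6

Competitive equilibrium: 51.75 − 0.23Q = 7.5 + 0.25Q → Q* = 92.1875, P* = 30.5469.
A tax t gives ΔQ = t/0.48 and wedge t, so DWL = t²/0.96.
t²/0.96 = 37.5 → t² = 36 → t = 6.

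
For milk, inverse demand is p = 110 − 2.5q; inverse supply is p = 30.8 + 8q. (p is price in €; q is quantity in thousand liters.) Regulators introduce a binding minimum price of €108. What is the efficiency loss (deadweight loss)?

Competitive equilibrium: 110 − 2.5q = 30.8 + 8q → q* = 7.5429, p* = 91.1429.
At the floor p = 108, quantity demanded = (110 − 108)/2.5 = 0.8.
Sellers' marginal cost at q' = 0.8: 30.8 + 8·0.8 = 37.2.
Δq = 7.5429 − 0.8 = 6.7429; wedge = 108 − 37.2 = 70.8.
DWL = ½ × 6.7429 × 70.8 = €238.70 thousand.

€238.70 thousand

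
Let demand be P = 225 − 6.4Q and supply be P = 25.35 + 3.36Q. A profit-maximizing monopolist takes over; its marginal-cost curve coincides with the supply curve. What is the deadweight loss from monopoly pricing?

320.28

Competitive equilibrium: 225 − 6.4Q = 25.35 + 3.36Q → Q* = 20.4559, P* = 94.082.
Marginal revenue: MR = 225 − 12.8Q. Set MR = MC: 225 − 12.8Q = 25.35 + 3.36Q → Q_m = 12.3546.
Price P_m = 225 − 6.4·12.3546 = 145.9306; MC(Q_m) = 25.35 + 3.36·12.3546 = 66.8615.
Competitive Q* = 20.4559, so ΔQ = 8.1013; wedge = 145.9306 − 66.8615 = 79.0691.
The triangle = ½ × 8.1013 × 79.0691 = 320.28.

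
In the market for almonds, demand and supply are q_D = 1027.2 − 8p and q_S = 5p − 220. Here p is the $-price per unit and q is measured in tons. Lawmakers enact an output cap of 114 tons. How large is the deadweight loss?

$3449.27

In inverse form: demand p = 128.4 − 0.125q, supply p = 44 + 0.2q.
Competitive equilibrium: 128.4 − 0.125q = 44 + 0.2q → q* = 259.6923, p* = 95.9385.
At q = 114: demand price = 128.4 − 0.125·114 = 114.15; supply price = 44 + 0.2·114 = 66.8.
Δq = 259.6923 − 114 = 145.6923; wedge = 114.15 − 66.8 = 47.35.
DWL = ½ × 145.6923 × 47.35 = $3449.27.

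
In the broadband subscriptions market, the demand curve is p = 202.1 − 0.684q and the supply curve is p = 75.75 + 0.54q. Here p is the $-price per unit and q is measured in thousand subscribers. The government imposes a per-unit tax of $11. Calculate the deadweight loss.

$49.43 thousand

Competitive equilibrium: 202.1 − 0.684q = 75.75 + 0.54q → q* = 103.2271, p* = 131.4926.
With the tax, the buyer price exceeds the seller price by 11: (202.1 − 0.684q) − (75.75 + 0.54q) = 11 → q' = 94.2402.
Δq = 103.2271 − 94.2402 = 8.9869; the wedge equals the tax, 11.
DWL = ½ × 8.9869 × 11 = $49.43 thousand.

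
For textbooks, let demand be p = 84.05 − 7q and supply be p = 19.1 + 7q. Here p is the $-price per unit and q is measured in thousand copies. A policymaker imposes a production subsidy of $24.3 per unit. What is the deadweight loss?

$21.09 thousand

Competitive equilibrium: 84.05 − 7q = 19.1 + 7q → q* = 4.6393, p* = 51.575.
The subsidy lowers effective supply by 24.3: p = 7q − 5.2.
New quantity: 84.05 − 7q = 7q − 5.2 → q' = 6.375.
Overproduction Δq = 6.375 − 4.6393 = 1.7357; wedge = subsidy = 24.3.
Deadweight loss = ½ × 1.7357 × 24.3 = $21.09 thousand.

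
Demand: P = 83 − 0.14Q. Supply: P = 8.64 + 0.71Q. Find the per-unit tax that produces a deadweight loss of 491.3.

Competitive equilibrium: 83 − 0.14Q = 8.64 + 0.71Q → Q* = 87.4824, P* = 70.7525.
A tax t gives ΔQ = t/0.85 and wedge t, so DWL = t²/1.7.
t²/1.7 = 491.3 → t² = 835.21 → t = 28.9.

28.9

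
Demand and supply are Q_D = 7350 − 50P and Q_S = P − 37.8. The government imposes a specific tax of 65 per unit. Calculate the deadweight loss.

2071.08

In inverse form: demand P = 147 − 0.02Q, supply P = 37.8 + Q.
Competitive equilibrium: 147 − 0.02Q = 37.8 + Q → Q* = 107.0588, P* = 144.8588.
With the tax, the buyer price exceeds the seller price by 65: (147 − 0.02Q) − (37.8 + Q) = 65 → Q' = 43.3333.
ΔQ = 107.0588 − 43.3333 = 63.7255; the wedge equals the tax, 65.
Welfare loss = ½ × 63.7255 × 65 = 2071.08.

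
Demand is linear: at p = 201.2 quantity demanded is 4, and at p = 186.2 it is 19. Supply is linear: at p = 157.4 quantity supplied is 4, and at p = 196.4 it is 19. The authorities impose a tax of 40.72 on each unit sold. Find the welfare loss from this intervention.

Demand slope = (186.2 − 201.2)/(19 − 4) = −1, so p = 205.2 − q.
Supply slope = (196.4 − 157.4)/(19 − 4) = 2.6, so p = 147 + 2.6q.
Competitive equilibrium: 205.2 − q = 147 + 2.6q → q* = 16.1667, p* = 189.0333.
With the tax, the buyer price exceeds the seller price by 40.72: (205.2 − q) − (147 + 2.6q) = 40.72 → q' = 4.8556.
Δq = 16.1667 − 4.8556 = 11.3111; the wedge equals the tax, 40.72.
The triangle = ½ × 11.3111 × 40.72 = 230.29.

230.29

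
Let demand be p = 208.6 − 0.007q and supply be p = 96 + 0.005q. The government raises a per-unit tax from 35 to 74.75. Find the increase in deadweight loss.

181773.44

Competitive equilibrium: 208.6 − 0.007q = 96 + 0.005q → q* = 9383.3333, p* = 142.9167.
For a per-unit tax t: Δq = t/0.012, so DWL = ½·t·(t/0.012) = t²/0.024.
At t = 35: DWL = 51041.667. At t = 74.75: DWL = 232815.104.
Increase = 232815.104 − 51041.667 = 181773.44.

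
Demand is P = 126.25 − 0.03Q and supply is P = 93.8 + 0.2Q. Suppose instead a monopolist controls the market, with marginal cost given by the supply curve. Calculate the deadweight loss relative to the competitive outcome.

Competitive equilibrium: 126.25 − 0.03Q = 93.8 + 0.2Q → Q* = 141.087, P* = 122.0174.
Marginal revenue: MR = 126.25 − 0.06Q. Set MR = MC: 126.25 − 0.06Q = 93.8 + 0.2Q → Q_m = 124.8077.
Price P_m = 126.25 − 0.03·124.8077 = 122.5058; MC(Q_m) = 93.8 + 0.2·124.8077 = 118.7615.
Competitive Q* = 141.087, so ΔQ = 16.2793; wedge = 122.5058 − 118.7615 = 3.7443.
Welfare loss = ½ × 16.2793 × 3.7443 = 30.48.

30.48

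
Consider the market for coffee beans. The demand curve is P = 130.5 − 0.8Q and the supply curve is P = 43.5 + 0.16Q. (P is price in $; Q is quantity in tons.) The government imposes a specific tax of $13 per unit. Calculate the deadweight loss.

Competitive equilibrium: 130.5 − 0.8Q = 43.5 + 0.16Q → Q* = 90.625, P* = 58.
With the tax, the buyer price exceeds the seller price by 13: (130.5 − 0.8Q) − (43.5 + 0.16Q) = 13 → Q' = 77.0833.
ΔQ = 90.625 − 77.0833 = 13.5417; the wedge equals the tax, 13.
Deadweight loss = ½ × 13.5417 × 13 = $88.02.

$88.02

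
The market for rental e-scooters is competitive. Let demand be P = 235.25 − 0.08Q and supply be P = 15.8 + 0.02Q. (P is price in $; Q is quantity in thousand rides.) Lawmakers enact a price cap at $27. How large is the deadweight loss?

$133579.51 thousand

Competitive equilibrium: 235.25 − 0.08Q = 15.8 + 0.02Q → Q* = 2194.5, P* = 59.69.
At the ceiling P = 27, quantity supplied = (27 − 15.8)/0.02 = 560.
Willingness to pay at Q' = 560: 235.25 − 0.08·560 = 190.45.
ΔQ = 2194.5 − 560 = 1634.5; wedge = 190.45 − 27 = 163.45.
Deadweight loss = ½ × 1634.5 × 163.45 = $133579.51 thousand.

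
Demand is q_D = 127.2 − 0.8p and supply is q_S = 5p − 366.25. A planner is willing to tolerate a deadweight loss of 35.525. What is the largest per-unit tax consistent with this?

In inverse form: demand p = 159 − 1.25q, supply p = 73.25 + 0.2q.
Competitive equilibrium: 159 − 1.25q = 73.25 + 0.2q → q* = 59.1379, p* = 85.0776.
A tax t gives Δq = t/1.45 and wedge t, so DWL = t²/2.9.
t²/2.9 = 35.525 → t² = 103.0225 → t = 10.15.

10.15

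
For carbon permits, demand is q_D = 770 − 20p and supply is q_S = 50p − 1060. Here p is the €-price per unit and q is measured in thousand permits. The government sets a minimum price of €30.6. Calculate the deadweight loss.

€278.13 thousand

In inverse form: demand p = 38.5 − 0.05q, supply p = 21.2 + 0.02q.
Competitive equilibrium: 38.5 − 0.05q = 21.2 + 0.02q → q* = 247.1429, p* = 26.1429.
At the floor p = 30.6, quantity demanded = (38.5 − 30.6)/0.05 = 158.
Sellers' marginal cost at q' = 158: 21.2 + 0.02·158 = 24.36.
Δq = 247.1429 − 158 = 89.1429; wedge = 30.6 − 24.36 = 6.24.
The triangle = ½ × 89.1429 × 6.24 = €278.13 thousand.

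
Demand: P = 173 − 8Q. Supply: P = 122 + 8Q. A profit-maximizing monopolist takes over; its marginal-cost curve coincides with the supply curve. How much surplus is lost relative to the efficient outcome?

Competitive equilibrium: 173 − 8Q = 122 + 8Q → Q* = 3.1875, P* = 147.5.
Marginal revenue: MR = 173 − 16Q. Set MR = MC: 173 − 16Q = 122 + 8Q → Q_m = 2.125.
Price P_m = 173 − 8·2.125 = 156; MC(Q_m) = 122 + 8·2.125 = 139.
Competitive Q* = 3.1875, so ΔQ = 1.0625; wedge = 156 − 139 = 17.
Welfare loss = ½ × 1.0625 × 17 = 9.03.

9.03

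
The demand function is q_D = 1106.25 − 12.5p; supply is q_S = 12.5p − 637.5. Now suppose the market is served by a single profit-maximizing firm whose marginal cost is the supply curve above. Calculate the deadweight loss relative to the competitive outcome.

In inverse form: demand p = 88.5 − 0.08q, supply p = 51 + 0.08q.
Competitive equilibrium: 88.5 − 0.08q = 51 + 0.08q → q* = 234.375, p* = 69.75.
Marginal revenue: MR = 88.5 − 0.16q. Set MR = MC: 88.5 − 0.16q = 51 + 0.08q → q_m = 156.25.
Price p_m = 88.5 − 0.08·156.25 = 76; MC(q_m) = 51 + 0.08·156.25 = 63.5.
Competitive q* = 234.375, so Δq = 78.125; wedge = 76 − 63.5 = 12.5.
The triangle = ½ × 78.125 × 12.5 = 488.28.

488.28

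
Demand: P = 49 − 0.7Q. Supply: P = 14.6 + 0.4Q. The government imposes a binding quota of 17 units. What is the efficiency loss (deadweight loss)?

Competitive equilibrium: 49 − 0.7Q = 14.6 + 0.4Q → Q* = 31.2727, P* = 27.1091.
At Q = 17: demand price = 49 − 0.7·17 = 37.1; supply price = 14.6 + 0.4·17 = 21.4.
ΔQ = 31.2727 − 17 = 14.2727; wedge = 37.1 − 21.4 = 15.7.
Welfare loss = ½ × 14.2727 × 15.7 = 112.04.

112.04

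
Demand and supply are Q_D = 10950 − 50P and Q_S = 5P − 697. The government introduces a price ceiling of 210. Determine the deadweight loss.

8.55

In inverse form: demand P = 219 − 0.02Q, supply P = 139.4 + 0.2Q.
Competitive equilibrium: 219 − 0.02Q = 139.4 + 0.2Q → Q* = 361.8182, P* = 211.7636.
At the ceiling P = 210, quantity supplied = (210 − 139.4)/0.2 = 353.
Willingness to pay at Q' = 353: 219 − 0.02·353 = 211.94.
ΔQ = 361.8182 − 353 = 8.8182; wedge = 211.94 − 210 = 1.94.
Deadweight loss = ½ × 8.8182 × 1.94 = 8.55.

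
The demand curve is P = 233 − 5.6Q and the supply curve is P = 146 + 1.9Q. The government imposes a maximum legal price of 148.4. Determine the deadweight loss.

400.69

Competitive equilibrium: 233 − 5.6Q = 146 + 1.9Q → Q* = 11.6, P* = 168.04.
At the ceiling P = 148.4, quantity supplied = (148.4 − 146)/1.9 = 1.2632.
Willingness to pay at Q' = 1.2632: 233 − 5.6·1.2632 = 225.9261.
ΔQ = 11.6 − 1.2632 = 10.3368; wedge = 225.9261 − 148.4 = 77.5261.
DWL = ½ × 10.3368 × 77.5261 = 400.69.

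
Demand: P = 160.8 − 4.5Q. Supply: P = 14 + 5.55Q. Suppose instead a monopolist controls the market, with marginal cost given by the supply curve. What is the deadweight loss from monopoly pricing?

102.55

Competitive equilibrium: 160.8 − 4.5Q = 14 + 5.55Q → Q* = 14.60697, P* = 95.06866.
Marginal revenue: MR = 160.8 − 9Q. Set MR = MC: 160.8 − 9Q = 14 + 5.55Q → Q_m = 10.08935.
Price P_m = 160.8 − 4.5·10.08935 = 115.39793; MC(Q_m) = 14 + 5.55·10.08935 = 69.99589.
Competitive Q* = 14.60697, so ΔQ = 4.51762; wedge = 115.39793 − 69.99589 = 45.40204.
Deadweight loss = ½ × 4.51762 × 45.40204 = 102.55.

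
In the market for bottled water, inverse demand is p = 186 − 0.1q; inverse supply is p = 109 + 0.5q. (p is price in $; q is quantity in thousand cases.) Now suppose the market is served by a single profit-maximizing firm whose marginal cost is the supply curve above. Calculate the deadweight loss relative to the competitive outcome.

Competitive equilibrium: 186 − 0.1q = 109 + 0.5q → q* = 128.3333, p* = 173.1667.
Marginal revenue: MR = 186 − 0.2q. Set MR = MC: 186 − 0.2q = 109 + 0.5q → q_m = 110.
Price p_m = 186 − 0.1·110 = 175; MC(q_m) = 109 + 0.5·110 = 164.
Competitive q* = 128.3333, so Δq = 18.3333; wedge = 175 − 164 = 11.
The triangle = ½ × 18.3333 × 11 = $100.83 thousand.

$100.83 thousand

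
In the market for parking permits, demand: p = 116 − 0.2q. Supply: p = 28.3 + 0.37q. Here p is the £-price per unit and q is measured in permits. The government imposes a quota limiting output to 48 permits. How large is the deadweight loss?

Competitive equilibrium: 116 − 0.2q = 28.3 + 0.37q → q* = 153.85965, p* = 85.22807.
At q = 48: demand price = 116 − 0.2·48 = 106.4; supply price = 28.3 + 0.37·48 = 46.06.
Δq = 153.85965 − 48 = 105.85965; wedge = 106.4 − 46.06 = 60.34.
Welfare loss = ½ × 105.85965 × 60.34 = £3193.79.

£3193.79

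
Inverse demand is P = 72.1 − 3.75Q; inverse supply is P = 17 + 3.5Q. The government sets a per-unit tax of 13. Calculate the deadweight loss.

11.66

Competitive equilibrium: 72.1 − 3.75Q = 17 + 3.5Q → Q* = 7.6, P* = 43.6.
With the tax, the buyer price exceeds the seller price by 13: (72.1 − 3.75Q) − (17 + 3.5Q) = 13 → Q' = 5.8069.
ΔQ = 7.6 − 5.8069 = 1.7931; the wedge equals the tax, 13.
DWL = ½ × 1.7931 × 13 = 11.66.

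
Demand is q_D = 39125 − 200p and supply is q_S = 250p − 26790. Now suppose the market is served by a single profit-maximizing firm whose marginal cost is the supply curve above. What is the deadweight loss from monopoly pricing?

In inverse form: demand p = 195.625 − 0.005q, supply p = 107.16 + 0.004q.
Competitive equilibrium: 195.625 − 0.005q = 107.16 + 0.004q → q* = 9829.444444, p* = 146.477778.
Marginal revenue: MR = 195.625 − 0.01q. Set MR = MC: 195.625 − 0.01q = 107.16 + 0.004q → q_m = 6318.928571.
Price p_m = 195.625 − 0.005·6318.928571 = 164.030357; MC(q_m) = 107.16 + 0.004·6318.928571 = 132.435714.
Competitive q* = 9829.444444, so Δq = 3510.515873; wedge = 164.030357 − 132.435714 = 31.594643.
Welfare loss = ½ × 3510.515873 × 31.594643 = 55456.75.

55456.75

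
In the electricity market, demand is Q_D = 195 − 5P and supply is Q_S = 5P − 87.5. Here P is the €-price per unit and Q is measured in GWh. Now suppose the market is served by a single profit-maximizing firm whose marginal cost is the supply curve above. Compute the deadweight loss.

In inverse form: demand P = 39 − 0.2Q, supply P = 17.5 + 0.2Q.
Competitive equilibrium: 39 − 0.2Q = 17.5 + 0.2Q → Q* = 53.75, P* = 28.25.
Marginal revenue: MR = 39 − 0.4Q. Set MR = MC: 39 − 0.4Q = 17.5 + 0.2Q → Q_m = 35.8333.
Price P_m = 39 − 0.2·35.8333 = 31.8333; MC(Q_m) = 17.5 + 0.2·35.8333 = 24.6667.
Competitive Q* = 53.75, so ΔQ = 17.9167; wedge = 31.8333 − 24.6667 = 7.1666.
Welfare loss = ½ × 17.9167 × 7.1666 = €64.20.

€64.20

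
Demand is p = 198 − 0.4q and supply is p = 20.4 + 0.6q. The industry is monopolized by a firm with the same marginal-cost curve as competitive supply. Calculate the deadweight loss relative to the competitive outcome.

1287.42

Competitive equilibrium: 198 − 0.4q = 20.4 + 0.6q → q* = 177.6, p* = 126.96.
Marginal revenue: MR = 198 − 0.8q. Set MR = MC: 198 − 0.8q = 20.4 + 0.6q → q_m = 126.8571.
Price p_m = 198 − 0.4·126.8571 = 147.2572; MC(q_m) = 20.4 + 0.6·126.8571 = 96.5143.
Competitive q* = 177.6, so Δq = 50.7429; wedge = 147.2572 − 96.5143 = 50.7429.
The triangle = ½ × 50.7429 × 50.7429 = 1287.42.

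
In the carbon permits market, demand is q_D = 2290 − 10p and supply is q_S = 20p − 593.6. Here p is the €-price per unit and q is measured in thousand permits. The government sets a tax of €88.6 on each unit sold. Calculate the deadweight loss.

€26166.53 thousand

In inverse form: demand p = 229 − 0.1q, supply p = 29.68 + 0.05q.
Competitive equilibrium: 229 − 0.1q = 29.68 + 0.05q → q* = 1328.8, p* = 96.12.
With the tax, the buyer price exceeds the seller price by 88.6: (229 − 0.1q) − (29.68 + 0.05q) = 88.6 → q' = 738.1333.
Δq = 1328.8 − 738.1333 = 590.6667; the wedge equals the tax, 88.6.
Deadweight loss = ½ × 590.6667 × 88.6 = €26166.53 thousand.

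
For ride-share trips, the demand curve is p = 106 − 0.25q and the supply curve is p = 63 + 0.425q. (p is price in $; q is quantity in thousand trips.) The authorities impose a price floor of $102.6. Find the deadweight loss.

Competitive equilibrium: 106 − 0.25q = 63 + 0.425q → q* = 63.7037, p* = 90.0741.
At the floor p = 102.6, quantity demanded = (106 − 102.6)/0.25 = 13.6.
Sellers' marginal cost at q' = 13.6: 63 + 0.425·13.6 = 68.78.
Δq = 63.7037 − 13.6 = 50.1037; wedge = 102.6 − 68.78 = 33.82.
Welfare loss = ½ × 50.1037 × 33.82 = $847.25 thousand.

$847.25 thousand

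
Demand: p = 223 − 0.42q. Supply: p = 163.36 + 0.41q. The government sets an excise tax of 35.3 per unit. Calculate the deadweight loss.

750.66

Competitive equilibrium: 223 − 0.42q = 163.36 + 0.41q → q* = 71.8554, p* = 192.8207.
With the tax, the buyer price exceeds the seller price by 35.3: (223 − 0.42q) − (163.36 + 0.41q) = 35.3 → q' = 29.3253.
Δq = 71.8554 − 29.3253 = 42.5301; the wedge equals the tax, 35.3.
Welfare loss = ½ × 42.5301 × 35.3 = 750.66.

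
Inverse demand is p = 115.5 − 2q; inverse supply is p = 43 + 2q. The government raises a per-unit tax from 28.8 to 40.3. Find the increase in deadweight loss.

99.33

Competitive equilibrium: 115.5 − 2q = 43 + 2q → q* = 18.125, p* = 79.25.
For a per-unit tax t: Δq = t/4, so DWL = ½·t·(t/4) = t²/8.
At t = 28.8: DWL = 103.68. At t = 40.3: DWL = 203.011.
Increase = 203.011 − 103.68 = 99.33.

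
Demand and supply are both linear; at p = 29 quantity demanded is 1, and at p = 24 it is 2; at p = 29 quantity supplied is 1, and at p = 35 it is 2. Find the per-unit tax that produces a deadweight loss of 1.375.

Demand slope = (24 − 29)/(2 − 1) = −5, so p = 34 − 5q.
Supply slope = (35 − 29)/(2 − 1) = 6, so p = 23 + 6q.
Competitive equilibrium: 34 − 5q = 23 + 6q → q* = 1, p* = 29.
A tax t gives Δq = t/11 and wedge t, so DWL = t²/22.
t²/22 = 1.375 → t² = 30.25 → t = 5.5.

5.5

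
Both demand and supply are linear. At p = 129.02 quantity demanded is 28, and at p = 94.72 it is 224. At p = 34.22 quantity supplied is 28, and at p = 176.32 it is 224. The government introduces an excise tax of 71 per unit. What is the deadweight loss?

2800.56

Demand slope = (94.72 − 129.02)/(224 − 28) = −0.175, so p = 133.92 − 0.175q.
Supply slope = (176.32 − 34.22)/(224 − 28) = 0.725, so p = 13.92 + 0.725q.
Competitive equilibrium: 133.92 − 0.175q = 13.92 + 0.725q → q* = 133.3333, p* = 110.5867.
With the tax, the buyer price exceeds the seller price by 71: (133.92 − 0.175q) − (13.92 + 0.725q) = 71 → q' = 54.4444.
Δq = 133.3333 − 54.4444 = 78.8889; the wedge equals the tax, 71.
Deadweight loss = ½ × 78.8889 × 71 = 2800.56.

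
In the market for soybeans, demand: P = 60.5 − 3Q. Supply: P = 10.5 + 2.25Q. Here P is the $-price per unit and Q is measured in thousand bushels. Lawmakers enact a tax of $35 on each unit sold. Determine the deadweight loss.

Competitive equilibrium: 60.5 − 3Q = 10.5 + 2.25Q → Q* = 9.5238, P* = 31.9286.
With the tax, the buyer price exceeds the seller price by 35: (60.5 − 3Q) − (10.5 + 2.25Q) = 35 → Q' = 2.8571.
ΔQ = 9.5238 − 2.8571 = 6.6667; the wedge equals the tax, 35.
DWL = ½ × 6.6667 × 35 = $116.67 thousand.

$116.67 thousand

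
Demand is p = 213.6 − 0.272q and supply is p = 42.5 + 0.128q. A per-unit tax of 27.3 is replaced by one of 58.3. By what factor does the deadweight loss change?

Competitive equilibrium: 213.6 − 0.272q = 42.5 + 0.128q → q* = 427.75, p* = 97.252.
For a per-unit tax t: Δq = t/0.4, so DWL = ½·t·(t/0.4) = t²/0.8.
At t = 27.3: DWL = 931.6125. At t = 58.3: DWL = 4248.6125.
Ratio = (58.3/27.3)² = 4.560.

4.560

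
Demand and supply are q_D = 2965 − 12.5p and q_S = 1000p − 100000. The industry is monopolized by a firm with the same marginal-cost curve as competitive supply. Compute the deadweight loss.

In inverse form: demand p = 237.2 − 0.08q, supply p = 100 + 0.001q.
Competitive equilibrium: 237.2 − 0.08q = 100 + 0.001q → q* = 1693.82716, p* = 101.69383.
Marginal revenue: MR = 237.2 − 0.16q. Set MR = MC: 237.2 − 0.16q = 100 + 0.001q → q_m = 852.17391.
Price p_m = 237.2 − 0.08·852.17391 = 169.02609; MC(q_m) = 100 + 0.001·852.17391 = 100.85217.
Competitive q* = 1693.82716, so Δq = 841.65325; wedge = 169.02609 − 100.85217 = 68.17392.
Deadweight loss = ½ × 841.65325 × 68.17392 = 28689.40.

28689.40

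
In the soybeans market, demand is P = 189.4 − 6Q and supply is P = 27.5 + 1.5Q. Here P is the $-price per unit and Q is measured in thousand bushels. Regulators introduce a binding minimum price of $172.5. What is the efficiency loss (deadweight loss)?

$1321.17 thousand

Competitive equilibrium: 189.4 − 6Q = 27.5 + 1.5Q → Q* = 21.5867, P* = 59.88.
At the floor P = 172.5, quantity demanded = (189.4 − 172.5)/6 = 2.8167.
Sellers' marginal cost at Q' = 2.8167: 27.5 + 1.5·2.8167 = 31.7251.
ΔQ = 21.5867 − 2.8167 = 18.77; wedge = 172.5 − 31.7251 = 140.7749.
The triangle = ½ × 18.77 × 140.7749 = $1321.17 thousand.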